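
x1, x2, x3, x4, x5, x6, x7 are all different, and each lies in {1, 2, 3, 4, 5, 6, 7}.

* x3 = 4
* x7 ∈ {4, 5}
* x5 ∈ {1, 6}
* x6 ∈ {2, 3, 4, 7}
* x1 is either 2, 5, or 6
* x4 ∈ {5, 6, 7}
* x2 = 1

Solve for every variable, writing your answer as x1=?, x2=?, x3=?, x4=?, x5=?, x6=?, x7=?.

x2 must be 1 (only option left). Strike 1 from x5.
x3 has just one choice, so x3 = 4. Strike 4 from x6, x7.
That leaves x5 = 6. So x1, x4 can't be 6.
x7 has just one choice, so x7 = 5. Strike 5 from x1, x4.
x1's domain is down to {2}, so x1 = 2. So x6 can't be 2.
x4's domain is down to {7}, so x4 = 7. Remove 7 from x6.
x6's domain is down to {3}, so x6 = 3.

x1=2, x2=1, x3=4, x4=7, x5=6, x6=3, x7=5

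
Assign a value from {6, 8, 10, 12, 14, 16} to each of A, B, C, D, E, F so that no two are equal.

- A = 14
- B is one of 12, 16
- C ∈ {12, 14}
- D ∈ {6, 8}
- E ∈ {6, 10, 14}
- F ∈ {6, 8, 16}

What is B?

A has just one choice, so A = 14. So C, E can't be 14.
C's domain is down to {12}, so C = 12. Strike 12 from B.
So B = 16.

16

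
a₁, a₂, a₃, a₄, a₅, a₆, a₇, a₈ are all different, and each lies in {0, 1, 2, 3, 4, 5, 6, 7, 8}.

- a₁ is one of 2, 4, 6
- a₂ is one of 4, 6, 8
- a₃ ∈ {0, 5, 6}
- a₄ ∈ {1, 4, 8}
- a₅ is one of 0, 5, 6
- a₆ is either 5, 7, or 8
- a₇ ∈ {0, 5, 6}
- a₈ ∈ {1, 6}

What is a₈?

1

Among the 8 variables, 2 fits only a₁ (and all 8 values in {0, 1, 2, 4, 5, 6, 7, 8} must be used), so a₁ = 2.
The 7 still-open variables draw from only 7 values {0, 1, 4, 5, 6, 7, 8}, so each is used; only a₆ can be 7, hence a₆ = 7.
The 3 variables a₃, a₅, a₇ are confined to {0, 5, 6}, which locks those values in; drop them from a₂, a₈.
So a₈ = 1.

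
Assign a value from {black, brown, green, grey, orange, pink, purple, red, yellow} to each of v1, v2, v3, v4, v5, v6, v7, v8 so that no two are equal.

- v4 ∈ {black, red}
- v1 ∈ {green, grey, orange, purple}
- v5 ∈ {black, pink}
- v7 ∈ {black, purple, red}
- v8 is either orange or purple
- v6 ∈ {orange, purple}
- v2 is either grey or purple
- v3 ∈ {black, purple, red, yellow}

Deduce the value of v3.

yellow

The 8 variables draw from only 8 values {black, green, grey, orange, pink, purple, red, yellow}, so each is used; only v1 can be green, hence v1 = green.
The 7 still-open variables together cover exactly {black, grey, orange, pink, purple, red, yellow} — 7 values for 7 variables — and grey appears only in v2's list, so v2 = grey.
Among the 6 still-open variables, pink fits only v5 (and all 6 values in {black, orange, pink, purple, red, yellow} must be used), so v5 = pink.
Among the 5 still-open variables, yellow fits only v3 (and all 5 values in {black, orange, purple, red, yellow} must be used), so v3 = yellow.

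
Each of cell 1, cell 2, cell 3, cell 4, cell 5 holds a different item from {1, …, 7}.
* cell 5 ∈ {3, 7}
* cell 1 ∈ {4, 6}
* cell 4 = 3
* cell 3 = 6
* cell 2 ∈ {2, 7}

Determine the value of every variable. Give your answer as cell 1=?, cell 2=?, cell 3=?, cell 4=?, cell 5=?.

cell 1=4, cell 2=2, cell 3=6, cell 4=3, cell 5=7

cell 3 has just one choice, so cell 3 = 6. Strike 6 from cell 1.
cell 4 must be 3 (only option left). Remove 3 from cell 5.
cell 5's domain is down to {7}, so cell 5 = 7. Strike 7 from cell 2.
cell 1 has just one choice, so cell 1 = 4.
cell 2 has just one choice, so cell 2 = 2.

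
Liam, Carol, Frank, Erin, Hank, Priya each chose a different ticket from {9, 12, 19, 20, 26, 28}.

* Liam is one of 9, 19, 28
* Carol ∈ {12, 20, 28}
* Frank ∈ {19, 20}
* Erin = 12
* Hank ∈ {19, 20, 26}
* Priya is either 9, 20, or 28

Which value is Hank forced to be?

Erin has just one choice, so Erin = 12. Strike 12 from Carol.
The 5 still-open variables draw from only 5 values {9, 19, 20, 26, 28}, so each is used; only Hank can be 26, hence Hank = 26.

26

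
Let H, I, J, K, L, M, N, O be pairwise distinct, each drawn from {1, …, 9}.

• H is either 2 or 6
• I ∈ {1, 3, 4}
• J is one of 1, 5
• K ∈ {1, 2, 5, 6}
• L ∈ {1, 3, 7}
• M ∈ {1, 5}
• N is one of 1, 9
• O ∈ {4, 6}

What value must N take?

9

Among the 8 variables, 7 fits only L (and all 8 values in {1, 2, 3, 4, 5, 6, 7, 9} must be used), so L = 7.
The 7 still-open variables draw from only 7 values {1, 2, 3, 4, 5, 6, 9}, so each is used; only I can be 3, hence I = 3.
The 6 still-open variables together cover exactly {1, 2, 4, 5, 6, 9} — 6 values for 6 variables — and 4 appears only in O's list, so O = 4.
The 5 still-open variables together cover exactly {1, 2, 5, 6, 9} — 5 values for 5 variables — and 9 appears only in N's list, so N = 9.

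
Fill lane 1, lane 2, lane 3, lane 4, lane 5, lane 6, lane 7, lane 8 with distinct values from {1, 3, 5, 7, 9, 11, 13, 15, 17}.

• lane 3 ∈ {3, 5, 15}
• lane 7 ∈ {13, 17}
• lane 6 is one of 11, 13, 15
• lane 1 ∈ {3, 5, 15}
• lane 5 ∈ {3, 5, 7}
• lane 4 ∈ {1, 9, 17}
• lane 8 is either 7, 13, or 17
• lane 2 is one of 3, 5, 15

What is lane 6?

The 3 variables lane 1, lane 2, lane 3 are confined to {3, 5, 15}, which locks those values in; drop them from lane 5, lane 6.
lane 5's domain is down to {7}, so lane 5 = 7. Remove 7 from lane 8.
lane 7 and lane 8 between them cover only {13, 17} — a naked pair. Remove those values from lane 4, lane 6.
So lane 6 = 11.

11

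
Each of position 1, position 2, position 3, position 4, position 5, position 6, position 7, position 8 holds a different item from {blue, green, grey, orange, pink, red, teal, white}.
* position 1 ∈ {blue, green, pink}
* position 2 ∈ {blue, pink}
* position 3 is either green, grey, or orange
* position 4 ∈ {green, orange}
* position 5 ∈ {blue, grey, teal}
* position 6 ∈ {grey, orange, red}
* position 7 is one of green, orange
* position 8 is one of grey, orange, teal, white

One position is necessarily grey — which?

position 3

The 8 variables together cover exactly {blue, green, grey, orange, pink, red, teal, white} — 8 values for 8 variables — and red appears only in position 6's list, so position 6 = red.
The 7 still-open variables together cover exactly {blue, green, grey, orange, pink, teal, white} — 7 values for 7 variables — and white appears only in position 8's list, so position 8 = white.
The 6 still-open variables draw from only 6 values {blue, green, grey, orange, pink, teal}, so each is used; only position 5 can be teal, hence position 5 = teal.
The 5 still-open variables draw from only 5 values {blue, green, grey, orange, pink}, so each is used; only position 3 can be grey, hence position 3 = grey.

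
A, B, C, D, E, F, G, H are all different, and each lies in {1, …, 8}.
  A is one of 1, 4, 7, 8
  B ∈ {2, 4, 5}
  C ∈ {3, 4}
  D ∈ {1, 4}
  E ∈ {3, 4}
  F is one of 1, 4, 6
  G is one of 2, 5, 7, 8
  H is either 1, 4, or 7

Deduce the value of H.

The 8 variables draw from only 8 values {1, 2, 3, 4, 5, 6, 7, 8}, so each is used; only F can be 6, hence F = 6.
C and E share exactly the 2 values {3, 4}; by pigeonhole those values go to them, so strike 3, 4 from A, B, D, H.
D must be 1 (only option left). Strike 1 from A, H.
So H = 7.

7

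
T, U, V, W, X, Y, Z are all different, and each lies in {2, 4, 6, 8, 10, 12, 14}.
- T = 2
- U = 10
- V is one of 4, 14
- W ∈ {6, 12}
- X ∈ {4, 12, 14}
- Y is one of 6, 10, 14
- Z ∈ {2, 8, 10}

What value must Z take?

T must be 2 (only option left). Remove 2 from Z.
U has just one choice, so U = 10. Remove 10 from Y, Z.
So Z = 8.

8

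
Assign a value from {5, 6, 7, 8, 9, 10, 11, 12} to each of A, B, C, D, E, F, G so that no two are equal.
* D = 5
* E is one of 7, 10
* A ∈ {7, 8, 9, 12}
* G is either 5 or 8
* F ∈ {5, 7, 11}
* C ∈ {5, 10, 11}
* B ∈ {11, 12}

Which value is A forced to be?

D's domain is down to {5}, so D = 5. Remove 5 from C, F, G.
G must be 8 (only option left). Strike 8 from A.
The 5 still-open variables draw from only 5 values {7, 9, 10, 11, 12}, so each is used; only A can be 9, hence A = 9.

9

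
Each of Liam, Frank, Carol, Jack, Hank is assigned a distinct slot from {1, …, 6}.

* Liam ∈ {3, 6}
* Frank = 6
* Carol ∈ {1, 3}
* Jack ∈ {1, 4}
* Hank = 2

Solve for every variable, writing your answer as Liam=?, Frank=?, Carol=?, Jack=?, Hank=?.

Liam=3, Frank=6, Carol=1, Jack=4, Hank=2

Frank has just one choice, so Frank = 6. Remove 6 from Liam.
Hank has just one choice, so Hank = 2.
Liam has just one choice, so Liam = 3. So Carol can't be 3.
Carol's domain is down to {1}, so Carol = 1. Eliminate 1 elsewhere: Jack.
Jack has just one choice, so Jack = 4.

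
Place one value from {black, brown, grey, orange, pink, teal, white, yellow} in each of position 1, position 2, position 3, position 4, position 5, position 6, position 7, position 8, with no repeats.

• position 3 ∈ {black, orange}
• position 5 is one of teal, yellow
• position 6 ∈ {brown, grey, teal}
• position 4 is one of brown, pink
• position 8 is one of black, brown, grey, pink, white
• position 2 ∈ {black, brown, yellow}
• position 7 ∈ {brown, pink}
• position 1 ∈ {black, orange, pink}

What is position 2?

Among the 8 variables, white fits only position 8 (and all 8 values in {black, brown, grey, orange, pink, teal, white, yellow} must be used), so position 8 = white.
Among the 7 still-open variables, grey fits only position 6 (and all 7 values in {black, brown, grey, orange, pink, teal, yellow} must be used), so position 6 = grey.
Among the 6 still-open variables, teal fits only position 5 (and all 6 values in {black, brown, orange, pink, teal, yellow} must be used), so position 5 = teal.
The 5 still-open variables draw from only 5 values {black, brown, orange, pink, yellow}, so each is used; only position 2 can be yellow, hence position 2 = yellow.

yellow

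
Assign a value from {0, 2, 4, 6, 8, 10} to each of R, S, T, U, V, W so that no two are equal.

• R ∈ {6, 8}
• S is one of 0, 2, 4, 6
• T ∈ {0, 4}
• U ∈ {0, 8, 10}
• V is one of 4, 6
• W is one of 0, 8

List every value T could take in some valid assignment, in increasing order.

0, 4

The 6 variables together cover exactly {0, 2, 4, 6, 8, 10} — 6 values for 6 variables — and 2 appears only in S's list, so S = 2.
The 5 still-open variables together cover exactly {0, 4, 6, 8, 10} — 5 values for 5 variables — and 10 appears only in U's list, so U = 10.
No further eliminations apply; T can still be any of 0, 4.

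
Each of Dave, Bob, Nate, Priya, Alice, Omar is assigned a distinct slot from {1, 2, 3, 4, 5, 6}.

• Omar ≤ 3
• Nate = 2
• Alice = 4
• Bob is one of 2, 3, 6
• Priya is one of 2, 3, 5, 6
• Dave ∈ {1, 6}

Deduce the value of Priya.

Nate must be 2 (only option left). Remove 2 from Bob, Priya, Omar.
Alice must be 4 (only option left).
The 4 still-open variables together cover exactly {1, 3, 5, 6} — 4 values for 4 variables — and 5 appears only in Priya's list, so Priya = 5.

5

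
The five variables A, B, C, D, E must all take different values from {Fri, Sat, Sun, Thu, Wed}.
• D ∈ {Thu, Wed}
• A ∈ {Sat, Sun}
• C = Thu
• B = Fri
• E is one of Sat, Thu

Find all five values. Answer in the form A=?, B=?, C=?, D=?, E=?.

A=Sun, B=Fri, C=Thu, D=Wed, E=Sat

B must be Fri (only option left).
That leaves C = Thu. Remove Thu from D, E.
D has just one choice, so D = Wed.
E has just one choice, so E = Sat. Eliminate Sat elsewhere: A.
A's domain is down to {Sun}, so A = Sun.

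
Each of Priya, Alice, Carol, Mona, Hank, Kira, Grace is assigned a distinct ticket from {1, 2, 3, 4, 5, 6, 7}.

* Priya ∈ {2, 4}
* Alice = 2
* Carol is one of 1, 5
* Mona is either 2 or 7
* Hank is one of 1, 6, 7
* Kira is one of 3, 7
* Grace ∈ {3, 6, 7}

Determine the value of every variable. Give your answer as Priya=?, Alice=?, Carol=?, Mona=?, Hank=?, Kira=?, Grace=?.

Priya=4, Alice=2, Carol=5, Mona=7, Hank=1, Kira=3, Grace=6

Alice's domain is down to {2}, so Alice = 2. So Priya, Mona can't be 2.
Mona must be 7 (only option left). Eliminate 7 elsewhere: Hank, Kira, Grace.
That leaves Kira = 3. Remove 3 from Grace.
Grace's domain is down to {6}, so Grace = 6. Eliminate 6 elsewhere: Hank.
Priya has just one choice, so Priya = 4.
Hank has just one choice, so Hank = 1. Remove 1 from Carol.
Carol must be 5 (only option left).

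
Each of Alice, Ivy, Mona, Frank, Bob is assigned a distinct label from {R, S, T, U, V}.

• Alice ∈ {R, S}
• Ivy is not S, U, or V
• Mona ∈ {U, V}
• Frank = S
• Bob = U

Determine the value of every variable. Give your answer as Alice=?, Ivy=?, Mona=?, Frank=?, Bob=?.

Frank must be S (only option left). So Alice can't be S.
Bob must be U (only option left). Eliminate U elsewhere: Mona.
Alice must be R (only option left). Strike R from Ivy.
Ivy must be T (only option left).
That leaves Mona = V.

Alice=R, Ivy=T, Mona=V, Frank=S, Bob=U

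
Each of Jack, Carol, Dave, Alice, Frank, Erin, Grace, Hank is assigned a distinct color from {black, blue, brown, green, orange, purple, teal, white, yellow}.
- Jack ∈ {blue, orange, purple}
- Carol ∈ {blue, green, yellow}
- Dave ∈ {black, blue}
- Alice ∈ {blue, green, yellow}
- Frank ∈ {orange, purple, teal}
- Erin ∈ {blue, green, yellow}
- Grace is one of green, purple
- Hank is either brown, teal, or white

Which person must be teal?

Carol, Alice, Erin between them cover only {blue, green, yellow} — a naked triple. Remove those values from Jack, Dave, Grace.
Dave has just one choice, so Dave = black.
That leaves Grace = purple. Strike purple from Jack, Frank.
Jack must be orange (only option left). Strike orange from Frank.
So teal goes to Frank.

Frank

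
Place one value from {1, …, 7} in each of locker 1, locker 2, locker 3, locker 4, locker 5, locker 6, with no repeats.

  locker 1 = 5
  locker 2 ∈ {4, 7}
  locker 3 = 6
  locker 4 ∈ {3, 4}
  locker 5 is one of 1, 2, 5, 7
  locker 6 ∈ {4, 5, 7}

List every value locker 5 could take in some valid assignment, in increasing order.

locker 1's domain is down to {5}, so locker 1 = 5. So locker 5, locker 6 can't be 5.
locker 3 must be 6 (only option left).
locker 2 and locker 6 share exactly the 2 values {4, 7}; by pigeonhole those values go to them, so strike 4, 7 from locker 4, locker 5.
locker 4 must be 3 (only option left).
No further eliminations apply; locker 5 can still be any of 1, 2.

1, 2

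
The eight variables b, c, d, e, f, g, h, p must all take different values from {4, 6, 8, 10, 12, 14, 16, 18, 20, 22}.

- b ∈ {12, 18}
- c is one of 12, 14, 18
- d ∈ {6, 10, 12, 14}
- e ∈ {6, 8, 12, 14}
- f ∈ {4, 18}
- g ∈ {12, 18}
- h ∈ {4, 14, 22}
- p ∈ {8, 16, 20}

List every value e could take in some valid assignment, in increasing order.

b and g between them cover only {12, 18} — a naked pair. Remove those values from c, d, e, f.
c's domain is down to {14}, so c = 14. Remove 14 from d, e, h.
f has just one choice, so f = 4. Eliminate 4 elsewhere: h.
h must be 22 (only option left).
No further eliminations apply; e can still be any of 6, 8.

6, 8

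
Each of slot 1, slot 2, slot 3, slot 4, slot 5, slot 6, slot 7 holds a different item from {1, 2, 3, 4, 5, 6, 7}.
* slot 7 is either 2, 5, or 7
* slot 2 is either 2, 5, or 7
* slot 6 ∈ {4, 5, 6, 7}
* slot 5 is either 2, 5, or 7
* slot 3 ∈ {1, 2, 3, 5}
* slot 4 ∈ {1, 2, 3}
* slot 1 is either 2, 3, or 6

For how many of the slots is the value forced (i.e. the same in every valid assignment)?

The 7 variables together cover exactly {1, 2, 3, 4, 5, 6, 7} — 7 values for 7 variables — and 4 appears only in slot 6's list, so slot 6 = 4.
The 6 still-open variables draw from only 6 values {1, 2, 3, 5, 6, 7}, so each is used; only slot 1 can be 6, hence slot 1 = 6.
slot 2, slot 5, slot 7 between them cover only {2, 5, 7} — a naked triple. Remove those values from slot 3, slot 4.
Determined: slot 1=6, slot 6=4. The other slots each still have more than one consistent value. That makes 2.

2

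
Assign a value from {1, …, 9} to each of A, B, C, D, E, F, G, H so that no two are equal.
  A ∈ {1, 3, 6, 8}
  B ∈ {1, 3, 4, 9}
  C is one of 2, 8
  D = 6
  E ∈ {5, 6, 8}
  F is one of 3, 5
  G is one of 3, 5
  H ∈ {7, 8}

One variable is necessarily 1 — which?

A

D's domain is down to {6}, so D = 6. So A, E can't be 6.
The 2 variables F and G are confined to {3, 5}, which locks those values in; drop them from A, B, E.
E must be 8 (only option left). Remove 8 from A, C, H.
So 1 goes to A.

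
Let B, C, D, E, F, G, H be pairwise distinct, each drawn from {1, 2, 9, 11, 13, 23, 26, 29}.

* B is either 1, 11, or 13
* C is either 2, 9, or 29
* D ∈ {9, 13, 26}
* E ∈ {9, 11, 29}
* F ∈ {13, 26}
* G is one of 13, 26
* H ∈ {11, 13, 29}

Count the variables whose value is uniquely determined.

3

Among the 7 variables, 1 fits only B (and all 7 values in {1, 2, 9, 11, 13, 26, 29} must be used), so B = 1.
Among the 6 still-open variables, 2 fits only C (and all 6 values in {2, 9, 11, 13, 26, 29} must be used), so C = 2.
The 2 variables F and G are confined to {13, 26}, which locks those values in; drop them from D, H.
D must be 9 (only option left). Strike 9 from E.
Determined: B=1, C=2, D=9. The other variables each still have more than one consistent value. That makes 3.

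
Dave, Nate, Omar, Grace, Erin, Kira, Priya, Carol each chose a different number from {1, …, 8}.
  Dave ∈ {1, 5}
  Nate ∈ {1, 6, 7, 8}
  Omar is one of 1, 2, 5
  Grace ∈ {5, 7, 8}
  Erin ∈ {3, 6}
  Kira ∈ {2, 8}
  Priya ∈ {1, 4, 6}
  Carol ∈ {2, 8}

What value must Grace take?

Among the 8 variables, 3 fits only Erin (and all 8 values in {1, 2, 3, 4, 5, 6, 7, 8} must be used), so Erin = 3.
Among the 7 still-open variables, 4 fits only Priya (and all 7 values in {1, 2, 4, 5, 6, 7, 8} must be used), so Priya = 4.
The 6 still-open variables draw from only 6 values {1, 2, 5, 6, 7, 8}, so each is used; only Nate can be 6, hence Nate = 6.
The 5 still-open variables together cover exactly {1, 2, 5, 7, 8} — 5 values for 5 variables — and 7 appears only in Grace's list, so Grace = 7.

7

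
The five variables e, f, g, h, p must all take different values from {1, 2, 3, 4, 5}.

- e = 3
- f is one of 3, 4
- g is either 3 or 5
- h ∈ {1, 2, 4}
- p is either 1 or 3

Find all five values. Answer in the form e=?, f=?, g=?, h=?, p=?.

e must be 3 (only option left). Remove 3 from f, g, p.
That leaves f = 4. Eliminate 4 elsewhere: h.
g has just one choice, so g = 5.
p must be 1 (only option left). So h can't be 1.
h has just one choice, so h = 2.

e=3, f=4, g=5, h=2, p=1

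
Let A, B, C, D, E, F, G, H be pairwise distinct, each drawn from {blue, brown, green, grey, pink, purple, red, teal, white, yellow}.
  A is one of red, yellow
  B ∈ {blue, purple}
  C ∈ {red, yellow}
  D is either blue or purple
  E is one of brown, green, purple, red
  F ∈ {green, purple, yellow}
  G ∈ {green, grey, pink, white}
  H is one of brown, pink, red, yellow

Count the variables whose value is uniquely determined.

3

The 2 variables A and C are confined to {red, yellow}, which locks those values in; drop them from E, F, H.
B and D share exactly the 2 values {blue, purple}; by pigeonhole those values go to them, so strike blue, purple from E, F.
F must be green (only option left). Remove green from E, G.
E must be brown (only option left). So H can't be brown.
H's domain is down to {pink}, so H = pink. So G can't be pink.
Determined: E=brown, F=green, H=pink. The other variables each still have more than one consistent value. That makes 3.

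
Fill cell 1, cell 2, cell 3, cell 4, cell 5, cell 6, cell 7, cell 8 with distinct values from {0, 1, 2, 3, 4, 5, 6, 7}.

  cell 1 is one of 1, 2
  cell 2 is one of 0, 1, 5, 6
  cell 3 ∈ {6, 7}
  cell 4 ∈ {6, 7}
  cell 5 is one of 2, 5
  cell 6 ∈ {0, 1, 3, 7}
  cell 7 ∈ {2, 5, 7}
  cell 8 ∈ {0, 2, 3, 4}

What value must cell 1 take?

1

The 8 variables draw from only 8 values {0, 1, 2, 3, 4, 5, 6, 7}, so each is used; only cell 8 can be 4, hence cell 8 = 4.
Among the 7 still-open variables, 3 fits only cell 6 (and all 7 values in {0, 1, 2, 3, 5, 6, 7} must be used), so cell 6 = 3.
Among the 6 still-open variables, 0 fits only cell 2 (and all 6 values in {0, 1, 2, 5, 6, 7} must be used), so cell 2 = 0.
Among the 5 still-open variables, 1 fits only cell 1 (and all 5 values in {1, 2, 5, 6, 7} must be used), so cell 1 = 1.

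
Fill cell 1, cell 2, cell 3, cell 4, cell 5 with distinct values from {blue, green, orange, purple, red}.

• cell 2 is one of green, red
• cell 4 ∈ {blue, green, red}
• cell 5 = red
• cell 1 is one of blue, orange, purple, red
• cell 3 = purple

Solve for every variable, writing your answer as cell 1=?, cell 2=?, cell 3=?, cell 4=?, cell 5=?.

cell 3 has just one choice, so cell 3 = purple. So cell 1 can't be purple.
cell 5's domain is down to {red}, so cell 5 = red. Strike red from cell 1, cell 2, cell 4.
cell 2's domain is down to {green}, so cell 2 = green. Strike green from cell 4.
That leaves cell 4 = blue. Remove blue from cell 1.
cell 1 must be orange (only option left).

cell 1=orange, cell 2=green, cell 3=purple, cell 4=blue, cell 5=red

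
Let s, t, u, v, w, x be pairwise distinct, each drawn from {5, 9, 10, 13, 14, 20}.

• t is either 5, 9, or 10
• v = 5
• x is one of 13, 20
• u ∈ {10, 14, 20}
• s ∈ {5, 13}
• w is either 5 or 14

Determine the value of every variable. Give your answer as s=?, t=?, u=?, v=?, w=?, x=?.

v's domain is down to {5}, so v = 5. So s, t, w can't be 5.
w must be 14 (only option left). Strike 14 from u.
s must be 13 (only option left). Remove 13 from x.
x's domain is down to {20}, so x = 20. So u can't be 20.
That leaves u = 10. Strike 10 from t.
t has just one choice, so t = 9.

s=13, t=9, u=10, v=5, w=14, x=20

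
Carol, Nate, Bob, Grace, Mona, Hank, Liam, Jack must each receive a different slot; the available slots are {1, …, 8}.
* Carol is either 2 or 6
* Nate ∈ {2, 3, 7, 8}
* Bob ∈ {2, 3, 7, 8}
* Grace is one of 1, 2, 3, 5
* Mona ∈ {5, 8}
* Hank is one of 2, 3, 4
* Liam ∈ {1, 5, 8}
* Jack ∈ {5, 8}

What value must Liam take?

1

Among the 8 variables, 4 fits only Hank (and all 8 values in {1, 2, 3, 4, 5, 6, 7, 8} must be used), so Hank = 4.
The 7 still-open variables draw from only 7 values {1, 2, 3, 5, 6, 7, 8}, so each is used; only Carol can be 6, hence Carol = 6.
Mona and Jack between them cover only {5, 8} — a naked pair. Remove those values from Nate, Bob, Grace, Liam.
So Liam = 1.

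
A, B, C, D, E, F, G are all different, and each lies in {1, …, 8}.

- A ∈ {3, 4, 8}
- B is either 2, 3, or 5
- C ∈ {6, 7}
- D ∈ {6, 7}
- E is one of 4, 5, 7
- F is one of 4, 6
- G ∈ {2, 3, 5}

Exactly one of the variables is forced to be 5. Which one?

E

The 7 variables draw from only 7 values {2, 3, 4, 5, 6, 7, 8}, so each is used; only A can be 8, hence A = 8.
C and D between them cover only {6, 7} — a naked pair. Remove those values from E, F.
That leaves F = 4. Remove 4 from E.
So 5 goes to E.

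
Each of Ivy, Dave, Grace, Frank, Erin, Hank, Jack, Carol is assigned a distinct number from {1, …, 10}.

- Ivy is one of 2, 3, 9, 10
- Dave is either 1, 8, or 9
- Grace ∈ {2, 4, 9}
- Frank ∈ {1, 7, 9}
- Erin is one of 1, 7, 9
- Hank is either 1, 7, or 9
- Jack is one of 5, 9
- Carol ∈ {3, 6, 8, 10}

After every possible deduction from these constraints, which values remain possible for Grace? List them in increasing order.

Frank, Erin, Hank share exactly the 3 values {1, 7, 9}; by pigeonhole those values go to them, so strike 1, 7, 9 from Ivy, Dave, Grace, Jack.
Dave's domain is down to {8}, so Dave = 8. Eliminate 8 elsewhere: Carol.
That leaves Jack = 5.
No further eliminations apply; Grace can still be any of 2, 4.

2, 4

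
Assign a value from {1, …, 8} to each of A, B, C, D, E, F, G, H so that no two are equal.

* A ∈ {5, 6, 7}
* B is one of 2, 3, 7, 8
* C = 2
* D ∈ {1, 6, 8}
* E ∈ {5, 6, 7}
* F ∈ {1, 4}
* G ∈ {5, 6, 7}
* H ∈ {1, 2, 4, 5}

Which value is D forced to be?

C must be 2 (only option left). Eliminate 2 elsewhere: B, H.
The 7 still-open variables draw from only 7 values {1, 3, 4, 5, 6, 7, 8}, so each is used; only B can be 3, hence B = 3.
The 6 still-open variables together cover exactly {1, 4, 5, 6, 7, 8} — 6 values for 6 variables — and 8 appears only in D's list, so D = 8.

8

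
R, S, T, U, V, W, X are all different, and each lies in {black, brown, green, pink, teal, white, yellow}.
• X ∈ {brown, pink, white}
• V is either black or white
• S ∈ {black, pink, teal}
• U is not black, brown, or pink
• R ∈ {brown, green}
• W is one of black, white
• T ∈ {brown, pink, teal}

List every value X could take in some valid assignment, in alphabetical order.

brown, pink

The 7 variables together cover exactly {black, brown, green, pink, teal, white, yellow} — 7 values for 7 variables — and yellow appears only in U's list, so U = yellow.
The 6 still-open variables draw from only 6 values {black, brown, green, pink, teal, white}, so each is used; only R can be green, hence R = green.
V and W share exactly the 2 values {black, white}; by pigeonhole those values go to them, so strike black, white from S, X.
No further eliminations apply; X can still be any of brown, pink.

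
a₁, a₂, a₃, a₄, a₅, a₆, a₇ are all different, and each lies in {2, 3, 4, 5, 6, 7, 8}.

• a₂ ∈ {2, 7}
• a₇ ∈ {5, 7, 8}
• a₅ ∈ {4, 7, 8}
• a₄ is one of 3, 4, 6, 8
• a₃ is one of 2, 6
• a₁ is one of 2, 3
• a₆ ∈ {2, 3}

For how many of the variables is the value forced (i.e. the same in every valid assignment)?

The 7 variables draw from only 7 values {2, 3, 4, 5, 6, 7, 8}, so each is used; only a₇ can be 5, hence a₇ = 5.
a₁ and a₆ between them cover only {2, 3} — a naked pair. Remove those values from a₂, a₃, a₄.
That leaves a₂ = 7. So a₅ can't be 7.
a₃ must be 6 (only option left). Eliminate 6 elsewhere: a₄.
Determined: a₂=7, a₃=6, a₇=5. The other variables each still have more than one consistent value. That makes 3.

3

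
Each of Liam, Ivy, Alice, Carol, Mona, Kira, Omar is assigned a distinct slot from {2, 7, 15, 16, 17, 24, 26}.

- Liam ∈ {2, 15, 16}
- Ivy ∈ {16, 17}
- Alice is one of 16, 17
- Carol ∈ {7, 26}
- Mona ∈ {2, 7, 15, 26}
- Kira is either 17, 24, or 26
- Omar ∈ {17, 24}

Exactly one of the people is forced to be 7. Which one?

Carol

Ivy and Alice between them cover only {16, 17} — a naked pair. Remove those values from Liam, Kira, Omar.
That leaves Omar = 24. Remove 24 from Kira.
Kira must be 26 (only option left). Remove 26 from Carol, Mona.
So 7 goes to Carol.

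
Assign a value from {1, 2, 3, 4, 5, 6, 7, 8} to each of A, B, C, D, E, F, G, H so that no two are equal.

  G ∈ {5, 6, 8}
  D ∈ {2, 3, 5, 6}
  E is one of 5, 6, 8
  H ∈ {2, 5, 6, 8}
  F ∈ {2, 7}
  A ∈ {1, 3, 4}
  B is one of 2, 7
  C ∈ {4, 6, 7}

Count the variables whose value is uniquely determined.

3

The 8 variables draw from only 8 values {1, 2, 3, 4, 5, 6, 7, 8}, so each is used; only A can be 1, hence A = 1.
Among the 7 still-open variables, 3 fits only D (and all 7 values in {2, 3, 4, 5, 6, 7, 8} must be used), so D = 3.
Among the 6 still-open variables, 4 fits only C (and all 6 values in {2, 4, 5, 6, 7, 8} must be used), so C = 4.
B and F between them cover only {2, 7} — a naked pair. Remove those values from H.
Determined: A=1, C=4, D=3. The other variables each still have more than one consistent value. That makes 3.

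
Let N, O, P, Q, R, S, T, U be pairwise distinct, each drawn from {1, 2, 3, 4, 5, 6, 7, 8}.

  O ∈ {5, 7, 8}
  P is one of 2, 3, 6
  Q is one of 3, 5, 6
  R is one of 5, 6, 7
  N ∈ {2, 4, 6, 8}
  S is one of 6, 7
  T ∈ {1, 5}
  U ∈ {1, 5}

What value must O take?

The 8 variables together cover exactly {1, 2, 3, 4, 5, 6, 7, 8} — 8 values for 8 variables — and 4 appears only in N's list, so N = 4.
The 7 still-open variables together cover exactly {1, 2, 3, 5, 6, 7, 8} — 7 values for 7 variables — and 2 appears only in P's list, so P = 2.
The 6 still-open variables draw from only 6 values {1, 3, 5, 6, 7, 8}, so each is used; only Q can be 3, hence Q = 3.
Among the 5 still-open variables, 8 fits only O (and all 5 values in {1, 5, 6, 7, 8} must be used), so O = 8.

8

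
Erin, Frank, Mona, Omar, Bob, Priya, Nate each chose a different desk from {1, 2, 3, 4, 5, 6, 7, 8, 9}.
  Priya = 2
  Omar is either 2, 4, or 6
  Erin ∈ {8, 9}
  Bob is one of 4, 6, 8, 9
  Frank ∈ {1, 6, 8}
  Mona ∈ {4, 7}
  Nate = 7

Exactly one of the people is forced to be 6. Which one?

Priya must be 2 (only option left). So Omar can't be 2.
Nate must be 7 (only option left). Strike 7 from Mona.
Mona must be 4 (only option left). So Omar, Bob can't be 4.
So 6 goes to Omar.

Omar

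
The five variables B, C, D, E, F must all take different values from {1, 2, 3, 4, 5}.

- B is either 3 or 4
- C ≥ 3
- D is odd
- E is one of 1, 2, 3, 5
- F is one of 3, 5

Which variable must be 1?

D

Among the 5 variables, 2 fits only E (and all 5 values in {1, 2, 3, 4, 5} must be used), so E = 2.
The 4 still-open variables draw from only 4 values {1, 3, 4, 5}, so each is used; only D can be 1, hence D = 1.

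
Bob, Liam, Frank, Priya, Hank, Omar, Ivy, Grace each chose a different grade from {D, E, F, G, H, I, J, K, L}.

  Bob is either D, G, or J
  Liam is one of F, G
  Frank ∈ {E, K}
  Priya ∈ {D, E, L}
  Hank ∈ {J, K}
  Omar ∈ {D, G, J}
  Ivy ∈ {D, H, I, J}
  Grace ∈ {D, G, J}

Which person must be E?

Frank

The 3 variables Bob, Omar, Grace are confined to {D, G, J}, which locks those values in; drop them from Liam, Priya, Hank, Ivy.
Liam's domain is down to {F}, so Liam = F.
Hank must be K (only option left). So Frank can't be K.
So E goes to Frank.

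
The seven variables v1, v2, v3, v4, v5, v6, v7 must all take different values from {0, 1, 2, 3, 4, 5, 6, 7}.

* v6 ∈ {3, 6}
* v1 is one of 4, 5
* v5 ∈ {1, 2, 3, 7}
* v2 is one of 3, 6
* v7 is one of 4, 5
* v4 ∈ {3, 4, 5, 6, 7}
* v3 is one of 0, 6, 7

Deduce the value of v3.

v1 and v7 between them cover only {4, 5} — a naked pair. Remove those values from v4.
v2 and v6 between them cover only {3, 6} — a naked pair. Remove those values from v3, v4, v5.
That leaves v4 = 7. Eliminate 7 elsewhere: v3, v5.
So v3 = 0.

0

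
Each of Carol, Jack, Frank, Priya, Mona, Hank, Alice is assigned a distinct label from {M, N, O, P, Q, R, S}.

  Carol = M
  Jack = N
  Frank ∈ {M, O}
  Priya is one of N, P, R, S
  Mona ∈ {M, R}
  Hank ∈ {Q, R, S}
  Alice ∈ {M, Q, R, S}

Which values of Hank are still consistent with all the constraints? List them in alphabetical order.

Q, S

Carol must be M (only option left). Strike M from Frank, Mona, Alice.
That leaves Jack = N. Eliminate N elsewhere: Priya.
Frank must be O (only option left).
That leaves Mona = R. Eliminate R elsewhere: Priya, Hank, Alice.
Among the 3 still-open variables, P fits only Priya (and all 3 values in {P, Q, S} must be used), so Priya = P.
No further eliminations apply; Hank can still be any of Q, S.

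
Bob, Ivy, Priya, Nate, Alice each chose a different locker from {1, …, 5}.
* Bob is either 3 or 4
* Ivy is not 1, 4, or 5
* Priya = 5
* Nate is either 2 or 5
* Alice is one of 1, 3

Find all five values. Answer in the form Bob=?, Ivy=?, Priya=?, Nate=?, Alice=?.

Priya has just one choice, so Priya = 5. So Nate can't be 5.
Nate has just one choice, so Nate = 2. So Ivy can't be 2.
Ivy must be 3 (only option left). Eliminate 3 elsewhere: Bob, Alice.
Alice must be 1 (only option left).
Bob's domain is down to {4}, so Bob = 4.

Bob=4, Ivy=3, Priya=5, Nate=2, Alice=1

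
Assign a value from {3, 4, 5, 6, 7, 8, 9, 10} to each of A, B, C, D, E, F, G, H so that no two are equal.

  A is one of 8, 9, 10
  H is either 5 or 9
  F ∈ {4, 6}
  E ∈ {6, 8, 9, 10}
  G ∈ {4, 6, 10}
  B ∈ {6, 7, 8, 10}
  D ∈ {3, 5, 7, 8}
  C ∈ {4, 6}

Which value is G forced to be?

10

The 8 variables together cover exactly {3, 4, 5, 6, 7, 8, 9, 10} — 8 values for 8 variables — and 3 appears only in D's list, so D = 3.
The 7 still-open variables draw from only 7 values {4, 5, 6, 7, 8, 9, 10}, so each is used; only H can be 5, hence H = 5.
Among the 6 still-open variables, 7 fits only B (and all 6 values in {4, 6, 7, 8, 9, 10} must be used), so B = 7.
C and F share exactly the 2 values {4, 6}; by pigeonhole those values go to them, so strike 4, 6 from E, G.
So G = 10.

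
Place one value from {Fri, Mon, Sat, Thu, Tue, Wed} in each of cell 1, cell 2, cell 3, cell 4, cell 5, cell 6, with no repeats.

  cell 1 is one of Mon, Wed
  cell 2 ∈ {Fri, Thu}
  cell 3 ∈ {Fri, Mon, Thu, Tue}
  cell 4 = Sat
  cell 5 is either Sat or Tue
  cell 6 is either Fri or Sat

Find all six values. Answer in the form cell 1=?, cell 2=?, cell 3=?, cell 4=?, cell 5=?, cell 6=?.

cell 4 has just one choice, so cell 4 = Sat. Remove Sat from cell 5, cell 6.
cell 5's domain is down to {Tue}, so cell 5 = Tue. Remove Tue from cell 3.
cell 6 has just one choice, so cell 6 = Fri. Remove Fri from cell 2, cell 3.
That leaves cell 2 = Thu. So cell 3 can't be Thu.
cell 3's domain is down to {Mon}, so cell 3 = Mon. Strike Mon from cell 1.
cell 1's domain is down to {Wed}, so cell 1 = Wed.

cell 1=Wed, cell 2=Thu, cell 3=Mon, cell 4=Sat, cell 5=Tue, cell 6=Fri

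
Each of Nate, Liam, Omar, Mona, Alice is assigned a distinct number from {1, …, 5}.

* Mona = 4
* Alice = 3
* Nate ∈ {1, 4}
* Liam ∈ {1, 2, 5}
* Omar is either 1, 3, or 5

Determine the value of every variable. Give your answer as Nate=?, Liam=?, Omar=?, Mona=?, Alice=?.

Nate=1, Liam=2, Omar=5, Mona=4, Alice=3

Mona's domain is down to {4}, so Mona = 4. So Nate can't be 4.
Alice has just one choice, so Alice = 3. Eliminate 3 elsewhere: Omar.
Nate has just one choice, so Nate = 1. So Liam, Omar can't be 1.
That leaves Omar = 5. Remove 5 from Liam.
Liam must be 2 (only option left).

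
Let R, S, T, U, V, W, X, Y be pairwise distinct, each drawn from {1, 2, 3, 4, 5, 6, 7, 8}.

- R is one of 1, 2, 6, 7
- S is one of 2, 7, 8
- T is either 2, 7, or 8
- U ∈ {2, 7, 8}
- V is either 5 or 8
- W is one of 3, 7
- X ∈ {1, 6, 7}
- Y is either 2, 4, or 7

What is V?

Among the 8 variables, 3 fits only W (and all 8 values in {1, 2, 3, 4, 5, 6, 7, 8} must be used), so W = 3.
The 7 still-open variables draw from only 7 values {1, 2, 4, 5, 6, 7, 8}, so each is used; only Y can be 4, hence Y = 4.
The 6 still-open variables together cover exactly {1, 2, 5, 6, 7, 8} — 6 values for 6 variables — and 5 appears only in V's list, so V = 5.

5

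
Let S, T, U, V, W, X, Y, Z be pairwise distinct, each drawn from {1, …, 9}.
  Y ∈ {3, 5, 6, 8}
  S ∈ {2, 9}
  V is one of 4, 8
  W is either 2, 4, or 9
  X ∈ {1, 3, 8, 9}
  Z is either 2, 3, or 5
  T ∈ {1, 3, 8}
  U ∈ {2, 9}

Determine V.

The 8 variables draw from only 8 values {1, 2, 3, 4, 5, 6, 8, 9}, so each is used; only Y can be 6, hence Y = 6.
The 7 still-open variables together cover exactly {1, 2, 3, 4, 5, 8, 9} — 7 values for 7 variables — and 5 appears only in Z's list, so Z = 5.
The 2 variables S and U are confined to {2, 9}, which locks those values in; drop them from W, X.
W's domain is down to {4}, so W = 4. Eliminate 4 elsewhere: V.
So V = 8.

8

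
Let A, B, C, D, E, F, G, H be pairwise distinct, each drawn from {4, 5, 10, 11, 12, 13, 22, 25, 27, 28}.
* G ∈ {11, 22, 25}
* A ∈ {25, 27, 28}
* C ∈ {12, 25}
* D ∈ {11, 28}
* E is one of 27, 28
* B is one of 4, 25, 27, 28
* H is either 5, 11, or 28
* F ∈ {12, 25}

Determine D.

11

Among the 8 variables, 4 fits only B (and all 8 values in {4, 5, 11, 12, 22, 25, 27, 28} must be used), so B = 4.
The 7 still-open variables together cover exactly {5, 11, 12, 22, 25, 27, 28} — 7 values for 7 variables — and 5 appears only in H's list, so H = 5.
The 6 still-open variables together cover exactly {11, 12, 22, 25, 27, 28} — 6 values for 6 variables — and 22 appears only in G's list, so G = 22.
Among the 5 still-open variables, 11 fits only D (and all 5 values in {11, 12, 25, 27, 28} must be used), so D = 11.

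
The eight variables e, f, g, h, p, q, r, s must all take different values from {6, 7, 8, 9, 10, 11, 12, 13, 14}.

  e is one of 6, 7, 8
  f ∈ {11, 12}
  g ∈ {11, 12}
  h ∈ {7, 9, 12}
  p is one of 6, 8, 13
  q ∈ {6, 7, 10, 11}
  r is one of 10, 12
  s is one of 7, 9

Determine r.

Among the 8 variables, 13 fits only p (and all 8 values in {6, 7, 8, 9, 10, 11, 12, 13} must be used), so p = 13.
The 7 still-open variables draw from only 7 values {6, 7, 8, 9, 10, 11, 12}, so each is used; only e can be 8, hence e = 8.
The 6 still-open variables draw from only 6 values {6, 7, 9, 10, 11, 12}, so each is used; only q can be 6, hence q = 6.
The 5 still-open variables together cover exactly {7, 9, 10, 11, 12} — 5 values for 5 variables — and 10 appears only in r's list, so r = 10.

10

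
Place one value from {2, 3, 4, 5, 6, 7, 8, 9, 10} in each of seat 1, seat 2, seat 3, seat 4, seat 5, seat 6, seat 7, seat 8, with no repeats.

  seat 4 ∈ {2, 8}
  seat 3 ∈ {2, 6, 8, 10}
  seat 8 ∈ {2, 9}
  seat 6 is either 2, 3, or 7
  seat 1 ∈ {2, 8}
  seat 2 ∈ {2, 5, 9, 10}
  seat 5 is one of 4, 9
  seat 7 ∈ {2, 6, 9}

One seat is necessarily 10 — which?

seat 3

seat 1 and seat 4 between them cover only {2, 8} — a naked pair. Remove those values from seat 2, seat 3, seat 6, seat 7, seat 8.
seat 8 has just one choice, so seat 8 = 9. So seat 2, seat 5, seat 7 can't be 9.
That leaves seat 5 = 4.
seat 7 has just one choice, so seat 7 = 6. So seat 3 can't be 6.
So 10 goes to seat 3.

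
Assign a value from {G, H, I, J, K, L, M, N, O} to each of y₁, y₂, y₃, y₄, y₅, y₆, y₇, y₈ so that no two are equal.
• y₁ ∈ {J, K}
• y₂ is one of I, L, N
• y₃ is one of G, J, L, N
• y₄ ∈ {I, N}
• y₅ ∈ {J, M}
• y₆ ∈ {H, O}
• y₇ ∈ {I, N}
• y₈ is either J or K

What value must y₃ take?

G

The 2 variables y₁ and y₈ are confined to {J, K}, which locks those values in; drop them from y₃, y₅.
y₅'s domain is down to {M}, so y₅ = M.
y₄ and y₇ share exactly the 2 values {I, N}; by pigeonhole those values go to them, so strike I, N from y₂, y₃.
y₂ must be L (only option left). Eliminate L elsewhere: y₃.
So y₃ = G.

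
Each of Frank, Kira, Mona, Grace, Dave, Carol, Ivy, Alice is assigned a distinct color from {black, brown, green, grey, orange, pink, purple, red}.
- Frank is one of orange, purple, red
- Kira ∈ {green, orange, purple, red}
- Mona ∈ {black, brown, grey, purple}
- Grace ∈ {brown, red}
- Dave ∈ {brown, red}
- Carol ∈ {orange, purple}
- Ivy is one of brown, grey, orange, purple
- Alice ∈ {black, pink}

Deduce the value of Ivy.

The 8 variables together cover exactly {black, brown, green, grey, orange, pink, purple, red} — 8 values for 8 variables — and green appears only in Kira's list, so Kira = green.
The 7 still-open variables together cover exactly {black, brown, grey, orange, pink, purple, red} — 7 values for 7 variables — and pink appears only in Alice's list, so Alice = pink.
Among the 6 still-open variables, black fits only Mona (and all 6 values in {black, brown, grey, orange, purple, red} must be used), so Mona = black.
The 5 still-open variables draw from only 5 values {brown, grey, orange, purple, red}, so each is used; only Ivy can be grey, hence Ivy = grey.

grey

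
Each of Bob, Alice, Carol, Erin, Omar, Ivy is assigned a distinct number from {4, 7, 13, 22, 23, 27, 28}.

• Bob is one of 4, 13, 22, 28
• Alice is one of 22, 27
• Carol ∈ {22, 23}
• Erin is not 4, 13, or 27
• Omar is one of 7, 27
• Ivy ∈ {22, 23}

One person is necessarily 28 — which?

Erin

Carol and Ivy between them cover only {22, 23} — a naked pair. Remove those values from Bob, Alice, Erin.
Alice must be 27 (only option left). So Omar can't be 27.
That leaves Omar = 7. Eliminate 7 elsewhere: Erin.
So 28 goes to Erin.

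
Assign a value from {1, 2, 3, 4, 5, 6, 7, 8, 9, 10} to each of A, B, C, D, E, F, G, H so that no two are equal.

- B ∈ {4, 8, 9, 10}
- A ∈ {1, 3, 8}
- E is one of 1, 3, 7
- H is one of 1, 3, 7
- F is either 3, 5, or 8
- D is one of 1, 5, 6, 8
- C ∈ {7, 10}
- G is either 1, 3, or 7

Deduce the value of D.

The 3 variables E, G, H are confined to {1, 3, 7}, which locks those values in; drop them from A, C, D, F.
That leaves A = 8. So B, D, F can't be 8.
C has just one choice, so C = 10. Eliminate 10 elsewhere: B.
F's domain is down to {5}, so F = 5. Strike 5 from D.
So D = 6.

6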